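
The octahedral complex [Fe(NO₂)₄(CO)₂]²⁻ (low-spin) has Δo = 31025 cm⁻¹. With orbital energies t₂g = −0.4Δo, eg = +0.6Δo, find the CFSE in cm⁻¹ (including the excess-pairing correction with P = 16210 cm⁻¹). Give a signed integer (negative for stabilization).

-42040

Ligand charges: 4×(-1) from NO₂⁻ and 2×(+0) from CO sum to -4; with overall charge -2, Fe is +2.
Group 8 minus oxidation state +2 gives a d⁶ configuration for Fe²⁺.
Configuration: t₂g⁶ eg⁰.
The orbital stabilization is -2.4Δo = -2.4 × 31025 = -74460 cm⁻¹.
Pairing penalty: 3 pairs vs 1 in the high-spin reference → 2 extra × P = 32420 cm⁻¹.
Overall CFSE = -74460 + 32420 = -42040 cm⁻¹.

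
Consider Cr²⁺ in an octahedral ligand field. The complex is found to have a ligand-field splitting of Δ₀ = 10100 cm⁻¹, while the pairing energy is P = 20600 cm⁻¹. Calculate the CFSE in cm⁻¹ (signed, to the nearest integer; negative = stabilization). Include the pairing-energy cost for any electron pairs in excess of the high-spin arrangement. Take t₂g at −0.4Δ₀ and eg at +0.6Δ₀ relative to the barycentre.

Cr²⁺: group 6, so d-count = 6 − 2 = 4.
With Δ₀ < P the complex is high-spin.
That gives t₂g³ eg¹.
Orbital CFSE = -0.6Δ₀ = -0.6 × 10100 = -6060 cm⁻¹.
High-spin has no excess pairs, so no pairing correction applies.

-6060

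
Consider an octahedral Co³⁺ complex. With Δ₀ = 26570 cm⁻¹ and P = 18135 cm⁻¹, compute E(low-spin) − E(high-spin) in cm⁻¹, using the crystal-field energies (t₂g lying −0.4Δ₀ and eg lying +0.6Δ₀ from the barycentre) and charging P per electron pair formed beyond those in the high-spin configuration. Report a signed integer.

Co sits in group 9; removing 3 electrons leaves Co³⁺ with 9 − 3 = 6 d electrons.
High-spin: t₂g⁴ eg², CFSE = -0.4Δ₀ = -10628 cm⁻¹.
For low-spin the configuration is t₂g⁶ eg⁰: orbital energy -2.4 × 26570 = -63768 cm⁻¹, and 2 additional pairs relative to high-spin add 36270 cm⁻¹, giving -27498 cm⁻¹.
The difference is -27498 − (-10628) = -16870 cm⁻¹, so low-spin lies lower.

-16870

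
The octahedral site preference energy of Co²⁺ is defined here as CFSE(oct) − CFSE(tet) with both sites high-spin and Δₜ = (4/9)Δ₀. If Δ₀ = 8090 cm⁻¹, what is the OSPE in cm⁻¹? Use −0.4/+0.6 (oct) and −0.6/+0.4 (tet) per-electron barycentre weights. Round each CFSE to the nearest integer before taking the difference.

-2157

Co²⁺: group 9, so d-count = 9 − 2 = 7.
Octahedral high-spin t2g^5 e_g^2: CFSE = -0.8 × 8090 = -6472 cm⁻¹.
Tetrahedral: e^4 t2^3, CFSE = 4(−0.6) + 3(+0.4) = -1.2Δₜ = -1.2 × (4/9) × 8090 = -4315 cm⁻¹.
OSPE = -6472 − (-4315) = -2157 cm⁻¹.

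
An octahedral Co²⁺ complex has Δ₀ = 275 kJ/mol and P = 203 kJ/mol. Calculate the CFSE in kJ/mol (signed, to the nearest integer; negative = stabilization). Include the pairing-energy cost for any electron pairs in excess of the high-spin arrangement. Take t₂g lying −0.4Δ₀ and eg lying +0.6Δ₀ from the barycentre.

-292

Group 9 minus oxidation state +2 gives a d⁷ configuration for Co²⁺.
Since Δ₀ = 275 kJ/mol > P = 203 kJ/mol, the complex adopts the low-spin configuration.
That gives t₂g⁶ eg¹.
Orbital CFSE = -1.8Δ₀ = -1.8 × 275 = -495 kJ/mol.
Excess pairs vs high-spin: 3 − 2 = 1; pairing cost = +203 kJ/mol.
Net CFSE = -495 + 203 = -292 kJ/mol.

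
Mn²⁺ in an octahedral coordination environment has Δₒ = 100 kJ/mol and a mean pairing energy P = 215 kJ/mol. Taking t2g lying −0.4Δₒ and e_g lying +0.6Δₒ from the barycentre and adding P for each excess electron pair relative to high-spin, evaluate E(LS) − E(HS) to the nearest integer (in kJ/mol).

230

Mn²⁺: group 7, so d-count = 7 − 2 = 5.
High-spin d⁵ fills as t2g^3 e_g^2 with CFSE 3(−0.4) + 2(+0.6) = 0.0Δₒ = 0 kJ/mol.
Low-spin t2g^5 e_g^0 gives -2.0Δₒ = -200 kJ/mol, but forming 2 extra pairs costs 2P = 430 kJ/mol, so E(LS) = -200 + 430 = 230 kJ/mol.
E(LS) − E(HS) = 230 − (0) = 230 kJ/mol.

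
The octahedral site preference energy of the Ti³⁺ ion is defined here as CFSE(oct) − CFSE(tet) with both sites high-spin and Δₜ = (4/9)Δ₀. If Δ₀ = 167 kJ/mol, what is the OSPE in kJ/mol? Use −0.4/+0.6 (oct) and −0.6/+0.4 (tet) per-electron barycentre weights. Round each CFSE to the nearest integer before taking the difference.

Ti is in group 4, so Ti³⁺ is d¹ (4 − 3 = 1).
Octahedral (high-spin): t2g^1 e_g^0, CFSE = 1(−0.4) + 0(+0.6) = -0.4Δ₀ = -0.4 × 167 = -67 kJ/mol.
Tetrahedral: e^1 t2^0, CFSE = 1(−0.6) + 0(+0.4) = -0.6Δₜ = -0.6 × (4/9) × 167 = -45 kJ/mol.
Subtracting, OSPE = -67 − (-45) = -22 kJ/mol.

-22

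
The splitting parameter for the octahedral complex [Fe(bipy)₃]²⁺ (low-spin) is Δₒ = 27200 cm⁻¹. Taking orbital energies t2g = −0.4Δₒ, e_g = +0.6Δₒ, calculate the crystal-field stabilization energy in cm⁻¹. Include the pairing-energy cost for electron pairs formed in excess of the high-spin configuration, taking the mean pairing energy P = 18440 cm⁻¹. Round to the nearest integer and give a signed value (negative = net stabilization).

-28400

bipy is neutral, so the +2 overall charge sits on Fe: oxidation state +2.
Fe²⁺: group 8, so d-count = 8 − 2 = 6.
The d⁶ electrons fill as t2g^6 e_g^0.
Orbital CFSE = 6(-0.4) + 0(0.6) = -2.4Δₒ = -2.4 × 27200 = -65280 cm⁻¹.
High-spin d⁶ would be t2g^4 e_g^2 with 1 pair; low-spin has 3, so 2 excess pairs cost +2P = +36880 cm⁻¹.
Overall CFSE = -65280 + 36880 = -28400 cm⁻¹.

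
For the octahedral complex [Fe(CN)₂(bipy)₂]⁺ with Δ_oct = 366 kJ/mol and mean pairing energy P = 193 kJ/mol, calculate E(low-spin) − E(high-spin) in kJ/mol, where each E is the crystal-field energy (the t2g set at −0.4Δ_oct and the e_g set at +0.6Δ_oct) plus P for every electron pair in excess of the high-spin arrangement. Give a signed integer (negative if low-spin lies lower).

Ligand charges: 2×(-1) from CN⁻ and 2×(+0) from bipy sum to -2; with overall charge +1, Fe is +3.
Group 8 minus oxidation state +3 gives a d⁵ configuration for Fe³⁺.
In the high-spin limit (t2g^3 e_g^2) the orbital term is 0.0Δ_oct = 0 kJ/mol, with no excess pairing.
For low-spin the configuration is t2g^5 e_g^0: orbital energy -2.0 × 366 = -732 kJ/mol, and 2 additional pairs relative to high-spin add 386 kJ/mol, giving -346 kJ/mol.
E(LS) − E(HS) = -346 − (0) = -346 kJ/mol.

-346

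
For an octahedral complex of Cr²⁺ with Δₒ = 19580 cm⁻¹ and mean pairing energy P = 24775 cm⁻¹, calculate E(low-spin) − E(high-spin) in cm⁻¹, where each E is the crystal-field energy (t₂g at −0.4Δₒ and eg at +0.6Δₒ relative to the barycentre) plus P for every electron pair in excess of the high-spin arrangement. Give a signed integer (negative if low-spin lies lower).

Cr²⁺: group 6, so d-count = 6 − 2 = 4.
High-spin: t₂g³ eg¹, CFSE = -0.6Δₒ = -11748 cm⁻¹.
Low-spin t₂g⁴ eg⁰ gives -1.6Δₒ = -31328 cm⁻¹, but forming 1 extra pair costs 1P = 24775 cm⁻¹, so E(LS) = -31328 + 24775 = -6553 cm⁻¹.
Thus E(LS) − E(HS) = 5195 cm⁻¹.

5195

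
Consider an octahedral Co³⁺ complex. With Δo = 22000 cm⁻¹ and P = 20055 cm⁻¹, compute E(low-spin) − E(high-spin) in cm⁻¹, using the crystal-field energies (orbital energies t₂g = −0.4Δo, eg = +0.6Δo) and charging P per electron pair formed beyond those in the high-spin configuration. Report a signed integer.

Co sits in group 9; removing 3 electrons leaves Co³⁺ with 9 − 3 = 6 d electrons.
In the high-spin limit (t₂g⁴ eg²) the orbital term is -0.4Δo = -8800 cm⁻¹, with no excess pairing.
Low-spin: t₂g⁶ eg⁰, orbital CFSE = -2.4Δo = -52800 cm⁻¹; plus 2 excess pairs × P = +40110 cm⁻¹; total -12690 cm⁻¹.
The difference is -12690 − (-8800) = -3890 cm⁻¹, so low-spin lies lower.

-3890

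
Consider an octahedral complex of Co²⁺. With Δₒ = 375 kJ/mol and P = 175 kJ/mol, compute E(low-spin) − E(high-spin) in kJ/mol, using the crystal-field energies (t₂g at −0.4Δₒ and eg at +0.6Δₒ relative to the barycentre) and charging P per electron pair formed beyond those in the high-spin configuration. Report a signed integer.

Co is in group 9, so Co²⁺ is d⁷ (9 − 2 = 7).
In the high-spin limit (t₂g⁵ eg²) the orbital term is -0.8Δₒ = -300 kJ/mol, with no excess pairing.
For low-spin the configuration is t₂g⁶ eg¹: orbital energy -1.8 × 375 = -675 kJ/mol, and 1 additional pair relative to high-spin adds 175 kJ/mol, giving -500 kJ/mol.
E(LS) − E(HS) = -500 − (-300) = -200 kJ/mol.

-200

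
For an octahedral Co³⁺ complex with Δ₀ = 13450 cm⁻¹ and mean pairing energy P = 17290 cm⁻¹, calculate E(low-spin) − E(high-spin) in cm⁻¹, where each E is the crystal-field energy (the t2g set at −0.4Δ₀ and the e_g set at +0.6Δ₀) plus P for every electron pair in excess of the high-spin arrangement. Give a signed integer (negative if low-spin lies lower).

Group 9 minus oxidation state +3 gives a d⁶ configuration for Co³⁺.
High-spin d⁶ fills as t2g^4 e_g^2 with CFSE 4(−0.4) + 2(+0.6) = -0.4Δ₀ = -5380 cm⁻¹.
Low-spin t2g^6 e_g^0 gives -2.4Δ₀ = -32280 cm⁻¹, but forming 2 extra pairs costs 2P = 34580 cm⁻¹, so E(LS) = -32280 + 34580 = 2300 cm⁻¹.
E(LS) − E(HS) = 2300 − (-5380) = 7680 cm⁻¹.

7680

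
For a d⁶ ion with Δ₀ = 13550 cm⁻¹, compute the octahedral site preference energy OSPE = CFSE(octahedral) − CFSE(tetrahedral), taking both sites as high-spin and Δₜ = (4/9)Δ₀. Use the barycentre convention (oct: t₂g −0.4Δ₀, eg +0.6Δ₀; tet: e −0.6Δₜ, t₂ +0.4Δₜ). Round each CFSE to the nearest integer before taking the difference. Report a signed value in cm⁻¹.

Octahedral (high-spin): t₂g⁴ eg², CFSE = 4(−0.4) + 2(+0.6) = -0.4Δ₀ = -0.4 × 13550 = -5420 cm⁻¹.
Tetrahedral: e³ t₂³, CFSE = 3(−0.6) + 3(+0.4) = -0.6Δₜ = -0.6 × (4/9) × 13550 = -3613 cm⁻¹.
OSPE = CFSE(oct) − CFSE(tet) = -5420 − (-3613) = -1807 cm⁻¹.

-1807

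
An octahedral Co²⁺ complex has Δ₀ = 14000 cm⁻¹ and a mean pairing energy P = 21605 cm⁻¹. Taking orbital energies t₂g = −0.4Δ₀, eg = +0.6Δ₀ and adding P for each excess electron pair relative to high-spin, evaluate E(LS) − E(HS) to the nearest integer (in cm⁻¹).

Co²⁺: group 9, so d-count = 9 − 2 = 7.
High-spin d⁷ fills as t₂g⁵ eg² with CFSE 5(−0.4) + 2(+0.6) = -0.8Δ₀ = -11200 cm⁻¹.
Low-spin: t₂g⁶ eg¹, orbital CFSE = -1.8Δ₀ = -25200 cm⁻¹; plus 1 excess pair × P = +21605 cm⁻¹; total -3595 cm⁻¹.
Thus E(LS) − E(HS) = 7605 cm⁻¹.

7605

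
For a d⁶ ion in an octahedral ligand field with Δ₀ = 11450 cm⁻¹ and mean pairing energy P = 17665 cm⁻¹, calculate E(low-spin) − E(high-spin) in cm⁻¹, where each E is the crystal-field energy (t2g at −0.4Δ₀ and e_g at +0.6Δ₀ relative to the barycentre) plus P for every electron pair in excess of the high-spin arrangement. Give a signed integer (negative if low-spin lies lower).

12430

In the high-spin limit (t2g^4 e_g^2) the orbital term is -0.4Δ₀ = -4580 cm⁻¹, with no excess pairing.
Low-spin: t2g^6 e_g^0, orbital CFSE = -2.4Δ₀ = -27480 cm⁻¹; plus 2 excess pairs × P = +35330 cm⁻¹; total 7850 cm⁻¹.
Thus E(LS) − E(HS) = 12430 cm⁻¹.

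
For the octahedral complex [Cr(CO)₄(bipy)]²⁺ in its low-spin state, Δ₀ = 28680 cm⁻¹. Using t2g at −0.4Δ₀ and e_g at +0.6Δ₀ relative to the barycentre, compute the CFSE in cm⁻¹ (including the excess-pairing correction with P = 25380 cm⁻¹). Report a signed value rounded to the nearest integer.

-20508

Ligand charges: 4×(+0) from CO and 1×(+0) from bipy sum to +0; with overall charge +2, Cr is +2.
Cr²⁺: group 6, so d-count = 6 − 2 = 4.
The d⁴ electrons fill as t2g^4 e_g^0.
Orbital CFSE = 4(-0.4) + 0(0.6) = -1.6Δ₀ = -1.6 × 28680 = -45888 cm⁻¹.
Relative to high-spin t2g^3 e_g^1 (0 paired), the low-spin configuration has 1 additional pair, contributing +1 × 25380 = +25380 cm⁻¹.
Combining: -45888 + 25380 = -20508 cm⁻¹.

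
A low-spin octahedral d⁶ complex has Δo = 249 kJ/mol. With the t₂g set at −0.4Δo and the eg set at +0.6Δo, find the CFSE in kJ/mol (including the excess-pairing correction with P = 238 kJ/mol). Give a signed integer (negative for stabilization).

Configuration: t₂g⁶ eg⁰.
The orbital stabilization is -2.4Δo = -2.4 × 249 = -598 kJ/mol.
High-spin d⁶ would be t₂g⁴ eg² with 1 pair; low-spin has 3, so 2 excess pairs cost +2P = +476 kJ/mol.
Net CFSE = -598 + 476 = -122 kJ/mol.

-122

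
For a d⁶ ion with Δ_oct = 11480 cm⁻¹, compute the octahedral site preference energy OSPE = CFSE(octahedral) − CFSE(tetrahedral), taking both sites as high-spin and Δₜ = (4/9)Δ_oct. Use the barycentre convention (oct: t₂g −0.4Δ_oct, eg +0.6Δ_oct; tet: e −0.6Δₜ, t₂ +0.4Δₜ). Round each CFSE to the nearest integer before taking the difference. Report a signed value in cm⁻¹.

In an octahedral site d⁶ (HS) is t2g^4 e_g^2, giving CFSE(oct) = -0.4Δ_oct = -4592 cm⁻¹.
Tetrahedral: e^3 t2^3, CFSE = 3(−0.6) + 3(+0.4) = -0.6Δₜ = -0.6 × (4/9) × 11480 = -3061 cm⁻¹.
OSPE = -4592 − (-3061) = -1531 cm⁻¹.

-1531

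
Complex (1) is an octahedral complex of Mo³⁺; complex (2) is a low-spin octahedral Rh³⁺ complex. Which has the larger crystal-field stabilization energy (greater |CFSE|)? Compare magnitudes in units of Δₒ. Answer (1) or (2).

(2)

(1): Group 6 minus oxidation state +3 gives a d³ configuration for Mo³⁺; For octahedral d³ the high- and low-spin configurations coincide; t₂g³ eg⁰, CFSE = -1.2Δₒ.
(2): Group 9 minus oxidation state +3 gives a d⁶ configuration for Rh³⁺; t₂g⁶ eg⁰, CFSE = -2.4Δₒ.
So (2) has the larger |CFSE|.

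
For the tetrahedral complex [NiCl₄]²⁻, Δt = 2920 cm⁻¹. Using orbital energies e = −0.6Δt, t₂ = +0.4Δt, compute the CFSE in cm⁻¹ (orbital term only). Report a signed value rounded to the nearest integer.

Each Cl⁻ contributes -1; 4 × (-1) = -4. With overall charge -2, Ni is in the +2 oxidation state.
Group 10 minus oxidation state +2 gives a d⁸ configuration for Ni²⁺.
Tetrahedral splitting is small, so the complex is high-spin.
Configuration: e⁴ t₂⁴.
CFSE(orbital) = 4×(-0.6Δt) + 4×(0.4Δt) = -0.8Δt; with Δt = 2920 cm⁻¹ that is -2336 cm⁻¹.

-2336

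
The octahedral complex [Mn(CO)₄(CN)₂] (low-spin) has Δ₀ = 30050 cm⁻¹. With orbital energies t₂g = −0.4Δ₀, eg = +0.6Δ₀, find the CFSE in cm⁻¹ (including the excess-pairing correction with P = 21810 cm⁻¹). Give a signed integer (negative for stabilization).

Ligand charges: 4×(+0) from CO and 2×(-1) from CN⁻ sum to -2; with overall charge +0, Mn is +2.
Group 7 minus oxidation state +2 gives a d⁵ configuration for Mn²⁺.
The d⁵ electrons fill as t₂g⁵ eg⁰.
CFSE(orbital) = 5×(-0.4Δ₀) + 0×(0.6Δ₀) = -2.0Δ₀; with Δ₀ = 30050 cm⁻¹ that is -60100 cm⁻¹.
Relative to high-spin t₂g³ eg² (0 paired), the low-spin configuration has 2 additional pairs, contributing +2 × 21810 = +43620 cm⁻¹.
Overall CFSE = -60100 + 43620 = -16480 cm⁻¹.

-16480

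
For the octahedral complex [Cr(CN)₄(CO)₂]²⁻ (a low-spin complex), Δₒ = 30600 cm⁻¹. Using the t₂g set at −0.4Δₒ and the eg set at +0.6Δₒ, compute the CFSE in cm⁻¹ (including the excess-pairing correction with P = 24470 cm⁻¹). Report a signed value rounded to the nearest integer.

Ligand charges: 4×(-1) from CN⁻ and 2×(+0) from CO sum to -4; with overall charge -2, Cr is +2.
Cr²⁺: group 6, so d-count = 6 − 2 = 4.
Configuration: t₂g⁴ eg⁰.
The orbital stabilization is -1.6Δₒ = -1.6 × 30600 = -48960 cm⁻¹.
Relative to high-spin t₂g³ eg¹ (0 paired), the low-spin configuration has 1 additional pair, contributing +1 × 24470 = +24470 cm⁻¹.
Overall CFSE = -48960 + 24470 = -24490 cm⁻¹.

-24490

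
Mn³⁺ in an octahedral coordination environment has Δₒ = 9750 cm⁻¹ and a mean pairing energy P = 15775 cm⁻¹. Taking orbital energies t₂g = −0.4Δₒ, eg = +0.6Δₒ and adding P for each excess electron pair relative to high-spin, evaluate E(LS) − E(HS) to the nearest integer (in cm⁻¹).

6025

Group 7 minus oxidation state +3 gives a d⁴ configuration for Mn³⁺.
High-spin: t₂g³ eg¹, CFSE = -0.6Δₒ = -5850 cm⁻¹.
Low-spin t₂g⁴ eg⁰ gives -1.6Δₒ = -15600 cm⁻¹, but forming 1 extra pair costs 1P = 15775 cm⁻¹, so E(LS) = -15600 + 15775 = 175 cm⁻¹.
E(LS) − E(HS) = 175 − (-5850) = 6025 cm⁻¹.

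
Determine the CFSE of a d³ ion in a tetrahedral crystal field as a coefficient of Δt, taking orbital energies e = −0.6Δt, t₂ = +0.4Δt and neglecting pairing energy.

Tetrahedral splitting is small, so the complex is high-spin.
Configuration: e² t₂¹.
CFSE = 2(-0.6Δt) + 1(0.4Δt) = -1.2Δt + 0.4Δt = -0.8Δt.

-0.8 Δt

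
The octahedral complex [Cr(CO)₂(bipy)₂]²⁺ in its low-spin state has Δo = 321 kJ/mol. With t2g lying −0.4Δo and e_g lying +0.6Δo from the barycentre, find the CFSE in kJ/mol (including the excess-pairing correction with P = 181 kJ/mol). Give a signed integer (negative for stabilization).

-333

Ligand charges: 2×(+0) from CO and 2×(+0) from bipy sum to +0; with overall charge +2, Cr is +2.
Cr²⁺: group 6, so d-count = 6 − 2 = 4.
The d⁴ electrons fill as t2g^4 e_g^0.
The orbital stabilization is -1.6Δo = -1.6 × 321 = -514 kJ/mol.
Relative to high-spin t2g^3 e_g^1 (0 paired), the low-spin configuration has 1 additional pair, contributing +1 × 181 = +181 kJ/mol.
Combining: -514 + 181 = -333 kJ/mol.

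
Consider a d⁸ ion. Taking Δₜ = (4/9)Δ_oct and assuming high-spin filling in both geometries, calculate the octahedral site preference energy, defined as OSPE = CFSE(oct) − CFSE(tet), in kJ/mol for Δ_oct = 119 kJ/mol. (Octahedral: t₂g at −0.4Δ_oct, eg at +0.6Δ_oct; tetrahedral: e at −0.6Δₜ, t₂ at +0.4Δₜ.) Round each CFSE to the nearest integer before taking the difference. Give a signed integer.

-101

Octahedral (high-spin): t2g^6 e_g^2, CFSE = 6(−0.4) + 2(+0.6) = -1.2Δ_oct = -1.2 × 119 = -143 kJ/mol.
Tetrahedral e^4 t2^4 gives -0.8Δₜ = -0.8 × (4/9) × 119 = -42 kJ/mol.
OSPE = -143 − (-42) = -101 kJ/mol.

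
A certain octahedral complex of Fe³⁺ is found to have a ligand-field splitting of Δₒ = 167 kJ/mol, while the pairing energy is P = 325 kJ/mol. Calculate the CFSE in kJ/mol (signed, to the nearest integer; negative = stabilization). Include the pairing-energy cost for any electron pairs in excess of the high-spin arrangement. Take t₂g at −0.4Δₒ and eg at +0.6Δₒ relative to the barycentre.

0

Fe sits in group 8; removing 3 electrons leaves Fe³⁺ with 8 − 3 = 5 d electrons.
Since Δₒ = 167 kJ/mol < P = 325 kJ/mol, the complex adopts the high-spin configuration.
Filling d⁵ accordingly: t₂g³ eg².
Orbital CFSE = 0.0Δₒ = 0.0 × 167 = 0 kJ/mol.
High-spin has no excess pairs, so no pairing correction applies.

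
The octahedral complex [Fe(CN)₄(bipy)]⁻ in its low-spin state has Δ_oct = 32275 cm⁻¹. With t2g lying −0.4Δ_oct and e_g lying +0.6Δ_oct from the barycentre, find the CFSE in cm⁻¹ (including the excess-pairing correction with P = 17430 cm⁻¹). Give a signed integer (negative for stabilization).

-29690

Ligand charges: 4×(-1) from CN⁻ and 1×(+0) from bipy sum to -4; with overall charge -1, Fe is +3.
Fe³⁺: group 8, so d-count = 8 − 3 = 5.
The d⁵ electrons fill as t2g^5 e_g^0.
The orbital stabilization is -2.0Δ_oct = -2.0 × 32275 = -64550 cm⁻¹.
High-spin d⁵ would be t2g^3 e_g^2 with 0 pairs; low-spin has 2, so 2 excess pairs cost +2P = +34860 cm⁻¹.
Net CFSE = -64550 + 34860 = -29690 cm⁻¹.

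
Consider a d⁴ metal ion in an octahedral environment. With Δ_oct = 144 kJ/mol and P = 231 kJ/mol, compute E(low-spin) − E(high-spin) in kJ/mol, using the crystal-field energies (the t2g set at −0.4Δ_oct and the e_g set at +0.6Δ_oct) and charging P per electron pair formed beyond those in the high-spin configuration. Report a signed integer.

In the high-spin limit (t2g^3 e_g^1) the orbital term is -0.6Δ_oct = -86 kJ/mol, with no excess pairing.
For low-spin the configuration is t2g^4 e_g^0: orbital energy -1.6 × 144 = -230 kJ/mol, and 1 additional pair relative to high-spin adds 231 kJ/mol, giving 1 kJ/mol.
Thus E(LS) − E(HS) = 87 kJ/mol.

87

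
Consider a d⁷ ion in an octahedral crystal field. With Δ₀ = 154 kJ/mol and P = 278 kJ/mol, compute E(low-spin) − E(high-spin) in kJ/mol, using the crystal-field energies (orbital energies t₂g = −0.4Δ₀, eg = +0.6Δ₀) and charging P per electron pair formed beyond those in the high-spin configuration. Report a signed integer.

124

High-spin d⁷ fills as t₂g⁵ eg² with CFSE 5(−0.4) + 2(+0.6) = -0.8Δ₀ = -123 kJ/mol.
For low-spin the configuration is t₂g⁶ eg¹: orbital energy -1.8 × 154 = -277 kJ/mol, and 1 additional pair relative to high-spin adds 278 kJ/mol, giving 1 kJ/mol.
Thus E(LS) − E(HS) = 124 kJ/mol.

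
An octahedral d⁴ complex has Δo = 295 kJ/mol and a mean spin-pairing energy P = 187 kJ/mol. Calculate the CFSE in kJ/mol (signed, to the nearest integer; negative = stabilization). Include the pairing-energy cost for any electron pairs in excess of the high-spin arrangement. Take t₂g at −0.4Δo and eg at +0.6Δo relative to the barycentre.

Here Δo > P (295 > 187), so the low-spin state is favoured.
Configuration: t₂g⁴ eg⁰.
Orbital CFSE = -1.6Δo = -1.6 × 295 = -472 kJ/mol.
Excess pairs vs high-spin: 1 − 0 = 1; pairing cost = +187 kJ/mol.
Net CFSE = -472 + 187 = -285 kJ/mol.

-285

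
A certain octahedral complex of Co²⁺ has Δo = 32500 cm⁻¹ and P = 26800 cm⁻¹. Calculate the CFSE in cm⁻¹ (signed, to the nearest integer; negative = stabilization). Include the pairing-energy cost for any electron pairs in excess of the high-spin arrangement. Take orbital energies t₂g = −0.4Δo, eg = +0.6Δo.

Co is in group 9, so Co²⁺ is d⁷ (9 − 2 = 7).
Δo > P, so pairing is preferred: the ground state is low-spin.
That gives t₂g⁶ eg¹.
Orbital CFSE = -1.8Δo = -1.8 × 32500 = -58500 cm⁻¹.
Excess pairs vs high-spin: 3 − 2 = 1; pairing cost = +26800 cm⁻¹.
Net CFSE = -58500 + 26800 = -31700 cm⁻¹.

-31700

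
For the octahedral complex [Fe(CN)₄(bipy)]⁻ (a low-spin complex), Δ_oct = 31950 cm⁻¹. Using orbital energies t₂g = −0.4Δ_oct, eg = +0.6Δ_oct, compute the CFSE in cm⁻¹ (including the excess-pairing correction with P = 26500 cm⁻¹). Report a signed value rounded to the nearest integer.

Ligand charges: 4×(-1) from CN⁻ and 1×(+0) from bipy sum to -4; with overall charge -1, Fe is +3.
Group 8 minus oxidation state +3 gives a d⁵ configuration for Fe³⁺.
Configuration: t₂g⁵ eg⁰.
CFSE(orbital) = 5×(-0.4Δ_oct) + 0×(0.6Δ_oct) = -2.0Δ_oct; with Δ_oct = 31950 cm⁻¹ that is -63900 cm⁻¹.
Pairing penalty: 2 pairs vs 0 in the high-spin reference → 2 extra × P = 53000 cm⁻¹.
Combining: -63900 + 53000 = -10900 cm⁻¹.

-10900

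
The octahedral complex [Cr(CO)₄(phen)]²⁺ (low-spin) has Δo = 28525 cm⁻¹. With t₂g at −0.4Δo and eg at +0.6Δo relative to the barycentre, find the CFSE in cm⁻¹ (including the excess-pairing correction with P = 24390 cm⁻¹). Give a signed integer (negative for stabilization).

-21250

Ligand charges: 4×(+0) from CO and 1×(+0) from phen sum to +0; with overall charge +2, Cr is +2.
Cr²⁺: group 6, so d-count = 6 − 2 = 4.
The d⁴ electrons fill as t₂g⁴ eg⁰.
The orbital stabilization is -1.6Δo = -1.6 × 28525 = -45640 cm⁻¹.
Relative to high-spin t₂g³ eg¹ (0 paired), the low-spin configuration has 1 additional pair, contributing +1 × 24390 = +24390 cm⁻¹.
Net CFSE = -45640 + 24390 = -21250 cm⁻¹.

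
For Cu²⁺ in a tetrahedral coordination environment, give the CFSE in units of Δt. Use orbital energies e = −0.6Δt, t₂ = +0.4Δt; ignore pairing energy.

Cu is in group 11, so Cu²⁺ is d⁹ (11 − 2 = 9).
With tetrahedral geometry the complex is necessarily high-spin.
Configuration: e⁴ t₂⁵.
CFSE = 4(-0.6Δt) + 5(0.4Δt) = -2.4Δt + 2.0Δt = -0.4Δt.

-0.4 Δt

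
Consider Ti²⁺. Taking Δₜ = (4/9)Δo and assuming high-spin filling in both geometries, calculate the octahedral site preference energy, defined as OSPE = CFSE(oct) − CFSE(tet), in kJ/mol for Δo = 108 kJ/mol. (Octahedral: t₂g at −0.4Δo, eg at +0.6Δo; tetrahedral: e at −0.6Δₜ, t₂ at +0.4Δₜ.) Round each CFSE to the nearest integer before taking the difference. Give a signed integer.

-28

Ti is in group 4, so Ti²⁺ is d² (4 − 2 = 2).
Octahedral high-spin t₂g² eg⁰: CFSE = -0.8 × 108 = -86 kJ/mol.
Tetrahedral: e² t₂⁰, CFSE = 2(−0.6) + 0(+0.4) = -1.2Δₜ = -1.2 × (4/9) × 108 = -58 kJ/mol.
Subtracting, OSPE = -86 − (-58) = -28 kJ/mol.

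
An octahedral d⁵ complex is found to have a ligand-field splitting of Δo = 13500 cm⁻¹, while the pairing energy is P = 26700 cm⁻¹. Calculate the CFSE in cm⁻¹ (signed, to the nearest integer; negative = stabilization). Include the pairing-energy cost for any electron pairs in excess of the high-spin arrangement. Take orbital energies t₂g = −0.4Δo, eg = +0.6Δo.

Δo < P, so pairing is avoided: the ground state is high-spin.
Filling d⁵ accordingly: t₂g³ eg².
Orbital CFSE = 0.0Δo = 0.0 × 13500 = 0 cm⁻¹.
High-spin has no excess pairs, so no pairing correction applies.

0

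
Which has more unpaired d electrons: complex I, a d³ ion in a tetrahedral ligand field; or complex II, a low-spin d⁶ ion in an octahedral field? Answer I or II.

I: Tetrahedral splitting is small, so the complex is high-spin; e² t₂¹ → 3 unpaired.
II: t₂g⁶ eg⁰ → 0 unpaired.
So I has more unpaired electrons.

I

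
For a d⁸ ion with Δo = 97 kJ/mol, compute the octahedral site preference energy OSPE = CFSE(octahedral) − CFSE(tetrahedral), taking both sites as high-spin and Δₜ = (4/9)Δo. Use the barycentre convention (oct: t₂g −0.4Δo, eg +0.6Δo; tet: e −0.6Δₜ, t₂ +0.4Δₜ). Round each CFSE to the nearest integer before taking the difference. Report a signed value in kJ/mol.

Octahedral high-spin t₂g⁶ eg²: CFSE = -1.2 × 97 = -116 kJ/mol.
Tetrahedral: e⁴ t₂⁴, CFSE = 4(−0.6) + 4(+0.4) = -0.8Δₜ = -0.8 × (4/9) × 97 = -34 kJ/mol.
OSPE = CFSE(oct) − CFSE(tet) = -116 − (-34) = -82 kJ/mol.

-82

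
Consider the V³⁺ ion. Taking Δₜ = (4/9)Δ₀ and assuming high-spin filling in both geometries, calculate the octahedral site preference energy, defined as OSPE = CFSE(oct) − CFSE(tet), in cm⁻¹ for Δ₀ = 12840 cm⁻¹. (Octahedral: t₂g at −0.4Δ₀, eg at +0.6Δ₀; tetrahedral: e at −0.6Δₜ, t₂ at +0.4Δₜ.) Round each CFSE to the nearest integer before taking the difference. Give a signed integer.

V sits in group 5; removing 3 electrons leaves V³⁺ with 5 − 3 = 2 d electrons.
Octahedral high-spin t₂g² eg⁰: CFSE = -0.8 × 12840 = -10272 cm⁻¹.
Tetrahedral e² t₂⁰ gives -1.2Δₜ = -1.2 × (4/9) × 12840 = -6848 cm⁻¹.
OSPE = CFSE(oct) − CFSE(tet) = -10272 − (-6848) = -3424 cm⁻¹.

-3424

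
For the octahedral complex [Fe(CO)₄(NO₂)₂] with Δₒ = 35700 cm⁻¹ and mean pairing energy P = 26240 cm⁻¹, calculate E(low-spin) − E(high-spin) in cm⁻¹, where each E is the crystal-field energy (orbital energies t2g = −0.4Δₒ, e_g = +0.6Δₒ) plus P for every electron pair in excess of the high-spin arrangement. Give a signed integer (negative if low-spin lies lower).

-18920

Ligand charges: 4×(+0) from CO and 2×(-1) from NO₂⁻ sum to -2; with overall charge +0, Fe is +2.
Fe is in group 8, so Fe²⁺ is d⁶ (8 − 2 = 6).
In the high-spin limit (t2g^4 e_g^2) the orbital term is -0.4Δₒ = -14280 cm⁻¹, with no excess pairing.
Low-spin: t2g^6 e_g^0, orbital CFSE = -2.4Δₒ = -85680 cm⁻¹; plus 2 excess pairs × P = +52480 cm⁻¹; total -33200 cm⁻¹.
The difference is -33200 − (-14280) = -18920 cm⁻¹, so low-spin lies lower.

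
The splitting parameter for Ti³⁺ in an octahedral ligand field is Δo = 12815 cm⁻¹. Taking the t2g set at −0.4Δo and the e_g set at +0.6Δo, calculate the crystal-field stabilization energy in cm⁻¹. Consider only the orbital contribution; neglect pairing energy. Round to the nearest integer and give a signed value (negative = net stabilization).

Ti³⁺: group 4, so d-count = 4 − 3 = 1.
For octahedral d¹ the high- and low-spin configurations coincide.
Electron filling gives t2g^1 e_g^0.
Orbital CFSE = 1(-0.4) + 0(0.6) = -0.4Δo = -0.4 × 12815 = -5126 cm⁻¹.

-5126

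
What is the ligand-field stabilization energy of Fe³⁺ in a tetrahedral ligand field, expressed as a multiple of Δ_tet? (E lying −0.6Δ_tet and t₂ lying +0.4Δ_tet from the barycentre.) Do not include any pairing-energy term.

Group 8 minus oxidation state +3 gives a d⁵ configuration for Fe³⁺.
Tetrahedral fields are weak (Δₜ ≈ 4/9 Δₒ), so electrons fill high-spin.
Configuration: e² t₂³.
CFSE = 2(-0.6Δ_tet) + 3(0.4Δ_tet) = -1.2Δ_tet + 1.2Δ_tet = 0.0Δ_tet.

0.0 Δ_tet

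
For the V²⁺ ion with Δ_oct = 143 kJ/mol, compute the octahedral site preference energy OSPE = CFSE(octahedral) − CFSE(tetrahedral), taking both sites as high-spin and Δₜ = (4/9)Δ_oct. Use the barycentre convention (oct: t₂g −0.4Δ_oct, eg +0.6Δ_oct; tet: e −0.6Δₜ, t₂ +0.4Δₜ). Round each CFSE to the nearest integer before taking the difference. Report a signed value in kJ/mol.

-121

Group 5 minus oxidation state +2 gives a d³ configuration for V²⁺.
In an octahedral site d³ (HS) is t₂g³ eg⁰, giving CFSE(oct) = -1.2Δ_oct = -172 kJ/mol.
In a tetrahedral site the filling is e² t₂¹: CFSE(tet) = -0.8Δₜ = -0.8 × (4/9)(143) = -51 kJ/mol.
Subtracting, OSPE = -172 − (-51) = -121 kJ/mol.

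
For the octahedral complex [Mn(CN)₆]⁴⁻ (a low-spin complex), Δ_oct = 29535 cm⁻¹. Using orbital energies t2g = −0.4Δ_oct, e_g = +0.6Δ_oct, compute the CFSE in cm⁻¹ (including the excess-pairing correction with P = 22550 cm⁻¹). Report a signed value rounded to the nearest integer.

Each CN⁻ contributes -1; 6 × (-1) = -6. With overall charge -4, Mn is in the +2 oxidation state.
Mn is in group 7, so Mn²⁺ is d⁵ (7 − 2 = 5).
The d⁵ electrons fill as t2g^5 e_g^0.
Orbital CFSE = 5(-0.4) + 0(0.6) = -2.0Δ_oct = -2.0 × 29535 = -59070 cm⁻¹.
High-spin d⁵ would be t2g^3 e_g^2 with 0 pairs; low-spin has 2, so 2 excess pairs cost +2P = +45100 cm⁻¹.
Overall CFSE = -59070 + 45100 = -13970 cm⁻¹.

-13970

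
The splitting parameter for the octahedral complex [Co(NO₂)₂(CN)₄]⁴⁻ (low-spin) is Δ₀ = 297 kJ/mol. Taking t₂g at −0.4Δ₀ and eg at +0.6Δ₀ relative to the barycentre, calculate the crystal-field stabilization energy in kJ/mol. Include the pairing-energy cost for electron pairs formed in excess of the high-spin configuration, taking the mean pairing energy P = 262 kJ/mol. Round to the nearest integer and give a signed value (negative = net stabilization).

Ligand charges: 2×(-1) from NO₂⁻ and 4×(-1) from CN⁻ sum to -6; with overall charge -4, Co is +2.
Co²⁺: group 9, so d-count = 9 − 2 = 7.
Configuration: t₂g⁶ eg¹.
The orbital stabilization is -1.8Δ₀ = -1.8 × 297 = -535 kJ/mol.
Relative to high-spin t₂g⁵ eg² (2 paired), the low-spin configuration has 1 additional pair, contributing +1 × 262 = +262 kJ/mol.
Overall CFSE = -535 + 262 = -273 kJ/mol.

-273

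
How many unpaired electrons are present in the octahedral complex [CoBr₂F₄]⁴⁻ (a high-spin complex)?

3

Ligand charges: 2×(-1) from Br⁻ and 4×(-1) from F⁻ sum to -6; with overall charge -4, Co is +2.
Co²⁺: group 9, so d-count = 9 − 2 = 7.
Configuration: t₂g⁵ eg², giving 3 unpaired electrons.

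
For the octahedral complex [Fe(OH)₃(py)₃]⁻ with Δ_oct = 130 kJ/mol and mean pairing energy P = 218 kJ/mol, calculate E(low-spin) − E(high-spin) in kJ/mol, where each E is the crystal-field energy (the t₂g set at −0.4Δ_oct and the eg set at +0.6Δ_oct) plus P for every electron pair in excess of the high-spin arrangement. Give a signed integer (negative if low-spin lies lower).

Ligand charges: 3×(-1) from OH⁻ and 3×(+0) from py sum to -3; with overall charge -1, Fe is +2.
Group 8 minus oxidation state +2 gives a d⁶ configuration for Fe²⁺.
High-spin d⁶ fills as t₂g⁴ eg² with CFSE 4(−0.4) + 2(+0.6) = -0.4Δ_oct = -52 kJ/mol.
Low-spin t₂g⁶ eg⁰ gives -2.4Δ_oct = -312 kJ/mol, but forming 2 extra pairs costs 2P = 436 kJ/mol, so E(LS) = -312 + 436 = 124 kJ/mol.
Thus E(LS) − E(HS) = 176 kJ/mol.

176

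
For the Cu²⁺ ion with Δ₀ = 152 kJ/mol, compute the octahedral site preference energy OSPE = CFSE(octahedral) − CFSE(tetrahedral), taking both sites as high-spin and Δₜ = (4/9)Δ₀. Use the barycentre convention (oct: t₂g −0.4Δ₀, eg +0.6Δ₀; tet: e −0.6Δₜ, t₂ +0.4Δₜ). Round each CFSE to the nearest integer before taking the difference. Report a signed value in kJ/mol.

-64

Group 11 minus oxidation state +2 gives a d⁹ configuration for Cu²⁺.
In an octahedral site d⁹ (HS) is t2g^6 e_g^3, giving CFSE(oct) = -0.6Δ₀ = -91 kJ/mol.
Tetrahedral: e^4 t2^5, CFSE = 4(−0.6) + 5(+0.4) = -0.4Δₜ = -0.4 × (4/9) × 152 = -27 kJ/mol.
Subtracting, OSPE = -91 − (-27) = -64 kJ/mol.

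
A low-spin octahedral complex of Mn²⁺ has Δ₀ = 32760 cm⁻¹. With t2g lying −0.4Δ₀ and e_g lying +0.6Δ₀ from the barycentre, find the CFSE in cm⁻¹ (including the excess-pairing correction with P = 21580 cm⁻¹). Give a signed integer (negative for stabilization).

Mn is in group 7, so Mn²⁺ is d⁵ (7 − 2 = 5).
Electron filling gives t2g^5 e_g^0.
The orbital stabilization is -2.0Δ₀ = -2.0 × 32760 = -65520 cm⁻¹.
Pairing penalty: 2 pairs vs 0 in the high-spin reference → 2 extra × P = 43160 cm⁻¹.
Combining: -65520 + 43160 = -22360 cm⁻¹.

-22360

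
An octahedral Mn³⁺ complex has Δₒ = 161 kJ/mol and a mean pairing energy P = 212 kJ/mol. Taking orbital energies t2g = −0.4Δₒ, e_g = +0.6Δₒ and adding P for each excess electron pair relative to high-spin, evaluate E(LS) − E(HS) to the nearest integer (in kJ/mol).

Group 7 minus oxidation state +3 gives a d⁴ configuration for Mn³⁺.
High-spin: t2g^3 e_g^1, CFSE = -0.6Δₒ = -97 kJ/mol.
For low-spin the configuration is t2g^4 e_g^0: orbital energy -1.6 × 161 = -258 kJ/mol, and 1 additional pair relative to high-spin adds 212 kJ/mol, giving -46 kJ/mol.
Thus E(LS) − E(HS) = 51 kJ/mol.

51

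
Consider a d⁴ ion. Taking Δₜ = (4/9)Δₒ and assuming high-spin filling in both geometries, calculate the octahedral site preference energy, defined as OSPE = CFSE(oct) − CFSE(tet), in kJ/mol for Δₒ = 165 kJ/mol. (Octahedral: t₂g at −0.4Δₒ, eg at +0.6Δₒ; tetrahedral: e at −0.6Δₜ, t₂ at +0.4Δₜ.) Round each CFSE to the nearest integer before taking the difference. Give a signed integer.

-70

In an octahedral site d⁴ (HS) is t2g^3 e_g^1, giving CFSE(oct) = -0.6Δₒ = -99 kJ/mol.
Tetrahedral e^2 t2^2 gives -0.4Δₜ = -0.4 × (4/9) × 165 = -29 kJ/mol.
OSPE = -99 − (-29) = -70 kJ/mol.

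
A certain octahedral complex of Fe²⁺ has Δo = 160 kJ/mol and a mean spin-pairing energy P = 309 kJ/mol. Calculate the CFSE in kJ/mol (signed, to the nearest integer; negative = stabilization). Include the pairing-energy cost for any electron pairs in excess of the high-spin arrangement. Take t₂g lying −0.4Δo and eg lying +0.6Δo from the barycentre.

Fe is in group 8, so Fe²⁺ is d⁶ (8 − 2 = 6).
Δo < P, so pairing is avoided: the ground state is high-spin.
That gives t₂g⁴ eg².
Orbital CFSE = -0.4Δo = -0.4 × 160 = -64 kJ/mol.
High-spin has no excess pairs, so no pairing correction applies.

-64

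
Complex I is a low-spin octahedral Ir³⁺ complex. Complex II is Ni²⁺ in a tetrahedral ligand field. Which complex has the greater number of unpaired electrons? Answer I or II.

II

I: Ir is in group 9, so Ir³⁺ is d⁶ (9 − 3 = 6); t2g^6 e_g^0 → 0 unpaired.
II: Group 10 minus oxidation state +2 gives a d⁸ configuration for Ni²⁺; With tetrahedral geometry the complex is necessarily high-spin; e^4 t2^4 → 2 unpaired.
So II has more unpaired electrons.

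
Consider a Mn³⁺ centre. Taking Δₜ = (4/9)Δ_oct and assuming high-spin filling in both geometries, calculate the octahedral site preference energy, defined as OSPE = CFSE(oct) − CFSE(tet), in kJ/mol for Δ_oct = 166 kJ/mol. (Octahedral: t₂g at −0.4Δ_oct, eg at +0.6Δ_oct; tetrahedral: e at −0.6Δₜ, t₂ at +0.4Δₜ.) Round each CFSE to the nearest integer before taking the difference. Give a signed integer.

Mn³⁺: group 7, so d-count = 7 − 3 = 4.
Octahedral (high-spin): t₂g³ eg¹, CFSE = 3(−0.4) + 1(+0.6) = -0.6Δ_oct = -0.6 × 166 = -100 kJ/mol.
In a tetrahedral site the filling is e² t₂²: CFSE(tet) = -0.4Δₜ = -0.4 × (4/9)(166) = -30 kJ/mol.
OSPE = -100 − (-30) = -70 kJ/mol.

-70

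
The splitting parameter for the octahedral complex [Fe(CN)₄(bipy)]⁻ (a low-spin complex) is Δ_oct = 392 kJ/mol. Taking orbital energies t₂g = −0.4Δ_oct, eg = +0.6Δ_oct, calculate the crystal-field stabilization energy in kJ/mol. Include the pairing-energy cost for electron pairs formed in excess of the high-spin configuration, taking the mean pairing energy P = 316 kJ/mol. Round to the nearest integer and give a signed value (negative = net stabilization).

Ligand charges: 4×(-1) from CN⁻ and 1×(+0) from bipy sum to -4; with overall charge -1, Fe is +3.
Fe³⁺: group 8, so d-count = 8 − 3 = 5.
The d⁵ electrons fill as t₂g⁵ eg⁰.
Orbital CFSE = 5(-0.4) + 0(0.6) = -2.0Δ_oct = -2.0 × 392 = -784 kJ/mol.
Pairing penalty: 2 pairs vs 0 in the high-spin reference → 2 extra × P = 632 kJ/mol.
Overall CFSE = -784 + 632 = -152 kJ/mol.

-152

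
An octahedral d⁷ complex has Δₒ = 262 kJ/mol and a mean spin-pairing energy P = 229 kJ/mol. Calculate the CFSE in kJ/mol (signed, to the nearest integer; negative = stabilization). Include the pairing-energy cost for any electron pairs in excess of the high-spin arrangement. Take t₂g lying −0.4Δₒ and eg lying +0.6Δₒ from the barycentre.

Here Δₒ > P (262 > 229), so the low-spin state is favoured.
Configuration: t₂g⁶ eg¹.
Orbital CFSE = -1.8Δₒ = -1.8 × 262 = -472 kJ/mol.
Excess pairs vs high-spin: 3 − 2 = 1; pairing cost = +229 kJ/mol.
Net CFSE = -472 + 229 = -243 kJ/mol.

-243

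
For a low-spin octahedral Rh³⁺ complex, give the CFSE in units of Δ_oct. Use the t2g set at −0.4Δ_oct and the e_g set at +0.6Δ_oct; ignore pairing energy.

Rh³⁺: group 9, so d-count = 9 − 3 = 6.
Configuration: t2g^6 e_g^0.
CFSE = 6(-0.4Δ_oct) + 0(0.6Δ_oct) = -2.4Δ_oct + 0.0Δ_oct = -2.4Δ_oct.

-2.4 Δ_oct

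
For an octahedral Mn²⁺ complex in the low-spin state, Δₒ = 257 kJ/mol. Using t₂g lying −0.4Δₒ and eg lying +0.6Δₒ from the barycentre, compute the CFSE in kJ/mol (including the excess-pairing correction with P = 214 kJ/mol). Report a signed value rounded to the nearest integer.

-86

Mn sits in group 7; removing 2 electrons leaves Mn²⁺ with 7 − 2 = 5 d electrons.
Electron filling gives t₂g⁵ eg⁰.
CFSE(orbital) = 5×(-0.4Δₒ) + 0×(0.6Δₒ) = -2.0Δₒ; with Δₒ = 257 kJ/mol that is -514 kJ/mol.
Relative to high-spin t₂g³ eg² (0 paired), the low-spin configuration has 2 additional pairs, contributing +2 × 214 = +428 kJ/mol.
Combining: -514 + 428 = -86 kJ/mol.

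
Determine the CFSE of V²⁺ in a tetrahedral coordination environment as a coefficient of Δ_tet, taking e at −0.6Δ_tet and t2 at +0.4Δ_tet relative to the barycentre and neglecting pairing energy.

V is in group 5, so V²⁺ is d³ (5 − 2 = 3).
Tetrahedral fields are weak (Δₜ ≈ 4/9 Δₒ), so electrons fill high-spin.
Configuration: e^2 t2^1.
CFSE = 2(-0.6Δ_tet) + 1(0.4Δ_tet) = -1.2Δ_tet + 0.4Δ_tet = -0.8Δ_tet.

-0.8 Δ_tet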